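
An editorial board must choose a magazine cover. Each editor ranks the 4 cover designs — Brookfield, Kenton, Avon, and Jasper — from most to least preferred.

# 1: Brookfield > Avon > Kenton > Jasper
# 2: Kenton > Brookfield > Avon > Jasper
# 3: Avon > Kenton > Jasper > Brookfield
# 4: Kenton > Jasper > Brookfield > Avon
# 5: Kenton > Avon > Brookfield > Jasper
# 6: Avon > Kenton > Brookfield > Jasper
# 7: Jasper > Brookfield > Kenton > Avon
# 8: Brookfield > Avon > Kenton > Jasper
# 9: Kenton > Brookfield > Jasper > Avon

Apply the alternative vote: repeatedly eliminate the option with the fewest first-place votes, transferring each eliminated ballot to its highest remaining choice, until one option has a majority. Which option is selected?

Kenton

Round 1: Kenton 4, Brookfield 2, Avon 2, Jasper 1. Jasper has the fewest and is eliminated.
Round 2: Kenton 4, Brookfield 3, Avon 2. Avon has the fewest and is eliminated.
Round 3: Kenton 6, Brookfield 3. Kenton has a majority.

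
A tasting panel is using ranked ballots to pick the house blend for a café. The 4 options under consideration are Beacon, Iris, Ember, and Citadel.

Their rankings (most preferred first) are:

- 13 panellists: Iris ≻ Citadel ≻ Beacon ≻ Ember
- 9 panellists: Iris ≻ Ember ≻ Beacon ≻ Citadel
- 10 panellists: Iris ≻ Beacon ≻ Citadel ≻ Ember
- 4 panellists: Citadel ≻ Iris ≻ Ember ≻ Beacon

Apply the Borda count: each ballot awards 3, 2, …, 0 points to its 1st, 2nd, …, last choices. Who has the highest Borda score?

Borda scores:
  Beacon: 13·1 + 9·1 + 10·2 + 4·0 = 42
  Iris: 13·3 + 9·3 + 10·3 + 4·2 = 104
  Ember: 13·0 + 9·2 + 10·0 + 4·1 = 22
  Citadel: 13·2 + 9·0 + 10·1 + 4·3 = 48
Iris has the highest total.

Iris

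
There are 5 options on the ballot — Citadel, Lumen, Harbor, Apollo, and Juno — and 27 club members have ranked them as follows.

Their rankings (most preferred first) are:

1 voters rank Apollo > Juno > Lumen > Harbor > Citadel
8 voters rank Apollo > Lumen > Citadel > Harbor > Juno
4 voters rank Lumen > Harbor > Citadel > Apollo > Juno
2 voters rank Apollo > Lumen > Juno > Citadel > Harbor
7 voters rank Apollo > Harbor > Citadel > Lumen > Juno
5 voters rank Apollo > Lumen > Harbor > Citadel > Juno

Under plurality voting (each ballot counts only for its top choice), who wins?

First-place vote totals:
  Citadel: 0
  Lumen: 4
  Harbor: 0
  Apollo: 23
  Juno: 0
Apollo has the most first-place votes.

Apollo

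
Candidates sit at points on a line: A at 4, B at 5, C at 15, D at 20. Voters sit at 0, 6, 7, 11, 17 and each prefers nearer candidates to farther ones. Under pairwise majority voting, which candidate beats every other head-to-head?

With single-peaked preferences on a line, the Condorcet winner is the candidate closest to the median voter.
The median voter (position 7) is closest to B at 5.
Check: B vs C — voters closer to B: 3 of 5.

B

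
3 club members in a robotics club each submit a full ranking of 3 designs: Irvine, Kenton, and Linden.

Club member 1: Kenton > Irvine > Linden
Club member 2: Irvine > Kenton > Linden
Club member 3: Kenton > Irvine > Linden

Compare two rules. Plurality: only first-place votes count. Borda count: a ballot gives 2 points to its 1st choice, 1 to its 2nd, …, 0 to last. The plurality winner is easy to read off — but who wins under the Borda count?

Plurality first-place counts: Irvine 1, Kenton 2, Linden 0 → Kenton.
Borda totals: Irvine 4, Kenton 5, Linden 0 → Kenton.

Kenton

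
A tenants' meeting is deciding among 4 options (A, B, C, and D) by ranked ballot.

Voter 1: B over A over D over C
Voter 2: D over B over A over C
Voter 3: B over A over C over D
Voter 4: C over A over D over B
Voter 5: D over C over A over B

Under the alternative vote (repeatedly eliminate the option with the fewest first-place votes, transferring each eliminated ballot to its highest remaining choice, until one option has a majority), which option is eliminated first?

A

Round 1: B 2, D 2, C 1, A 0. A has the fewest and is eliminated.
Round 2: B 2, D 2, C 1. C has the fewest and is eliminated.
Round 3: D 3, B 2. D has a majority.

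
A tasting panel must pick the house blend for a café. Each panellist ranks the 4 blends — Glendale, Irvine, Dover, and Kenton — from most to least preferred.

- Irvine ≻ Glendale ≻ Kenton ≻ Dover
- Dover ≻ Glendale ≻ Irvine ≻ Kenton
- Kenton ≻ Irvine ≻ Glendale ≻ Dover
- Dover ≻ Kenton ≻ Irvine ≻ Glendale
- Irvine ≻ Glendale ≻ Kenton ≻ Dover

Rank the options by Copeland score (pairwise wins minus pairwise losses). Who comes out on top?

Pairwise results:
  Glendale vs Irvine: Irvine wins 4–1.
  Glendale vs Dover: Glendale wins 3–2.
  Glendale vs Kenton: Glendale wins 3–2.
  Irvine vs Dover: Irvine wins 3–2.
  Irvine vs Kenton: Irvine wins 3–2.
  Dover vs Kenton: Kenton wins 3–2.
Copeland scores (wins − losses):
  Glendale: 2 − 1 = 1
  Irvine: 3 − 0 = 3
  Dover: 0 − 3 = -3
  Kenton: 1 − 2 = -1
Irvine has the best Copeland score.

Irvine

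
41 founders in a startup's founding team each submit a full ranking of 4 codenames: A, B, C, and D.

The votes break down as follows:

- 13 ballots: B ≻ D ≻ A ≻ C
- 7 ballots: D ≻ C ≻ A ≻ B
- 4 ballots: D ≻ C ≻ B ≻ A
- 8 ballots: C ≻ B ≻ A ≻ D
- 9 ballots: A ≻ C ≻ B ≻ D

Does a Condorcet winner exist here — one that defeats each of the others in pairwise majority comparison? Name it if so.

There is no Condorcet winner

Head-to-head results (41 voters total):
A vs B: B wins 25–16.
A vs C: A wins 22–19.
A vs D: D wins 24–17.
B vs C: C wins 28–13.
B vs D: B wins 30–11.
C vs D: D wins 24–17.
No candidate beats all others: A beats C beats B beats A, a majority cycle.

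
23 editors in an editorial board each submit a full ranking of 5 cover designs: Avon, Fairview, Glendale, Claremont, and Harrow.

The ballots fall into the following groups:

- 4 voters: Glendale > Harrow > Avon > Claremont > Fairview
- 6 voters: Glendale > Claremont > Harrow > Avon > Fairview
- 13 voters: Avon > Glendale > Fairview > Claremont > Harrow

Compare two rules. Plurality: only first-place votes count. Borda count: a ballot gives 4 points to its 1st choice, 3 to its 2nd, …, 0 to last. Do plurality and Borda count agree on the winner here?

No

Plurality first-place counts: Avon 13, Fairview 0, Glendale 10, Claremont 0, Harrow 0 → Avon.
Borda totals: Avon 66, Fairview 26, Glendale 79, Claremont 35, Harrow 24 → Glendale.
The two rules disagree: plurality picks Avon, Borda picks Glendale.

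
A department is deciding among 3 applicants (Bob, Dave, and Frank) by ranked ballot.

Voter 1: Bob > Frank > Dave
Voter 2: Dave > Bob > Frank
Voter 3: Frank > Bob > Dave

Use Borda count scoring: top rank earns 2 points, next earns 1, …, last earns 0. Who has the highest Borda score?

Bob

Borda scores:
  Bob: 2 + 1 + 1 = 4
  Dave: 0 + 2 + 0 = 2
  Frank: 1 + 0 + 2 = 3
Bob has the highest total.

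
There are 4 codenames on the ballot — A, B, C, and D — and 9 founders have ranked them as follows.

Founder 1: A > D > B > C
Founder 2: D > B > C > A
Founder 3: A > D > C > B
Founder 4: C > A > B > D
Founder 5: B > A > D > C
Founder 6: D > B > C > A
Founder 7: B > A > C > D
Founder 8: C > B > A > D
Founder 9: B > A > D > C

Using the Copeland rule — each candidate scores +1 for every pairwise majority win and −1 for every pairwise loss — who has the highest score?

Pairwise results:
  A vs B: B wins 6–3.
  A vs C: A wins 5–4.
  A vs D: A wins 7–2.
  B vs C: B wins 6–3.
  B vs D: B wins 5–4.
  C vs D: D wins 6–3.
Copeland scores (wins − losses):
  A: 2 − 1 = 1
  B: 3 − 0 = 3
  C: 0 − 3 = -3
  D: 1 − 2 = -1
B has the best Copeland score.

B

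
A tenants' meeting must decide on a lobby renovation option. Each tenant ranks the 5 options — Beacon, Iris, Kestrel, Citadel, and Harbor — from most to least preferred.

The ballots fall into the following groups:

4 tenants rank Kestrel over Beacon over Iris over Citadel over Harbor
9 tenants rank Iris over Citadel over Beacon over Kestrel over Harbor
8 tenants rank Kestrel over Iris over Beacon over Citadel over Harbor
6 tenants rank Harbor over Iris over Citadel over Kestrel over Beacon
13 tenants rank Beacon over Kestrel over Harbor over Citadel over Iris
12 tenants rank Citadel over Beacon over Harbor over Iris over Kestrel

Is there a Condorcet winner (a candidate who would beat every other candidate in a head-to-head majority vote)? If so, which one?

Head-to-head results (52 voters total):
Beacon vs Iris: Beacon wins 29–23.
Beacon vs Kestrel: Beacon wins 34–18.
Beacon vs Citadel: Citadel wins 27–25.
Beacon vs Harbor: Beacon wins 46–6.
Iris vs Kestrel: Iris wins 27–25.
Iris vs Citadel: Iris wins 27–25.
Iris vs Harbor: Harbor wins 31–21.
Kestrel vs Citadel: Citadel wins 27–25.
Kestrel vs Harbor: Kestrel wins 34–18.
Citadel vs Harbor: Citadel wins 33–19.
No candidate beats all others: Beacon beats Iris beats Citadel beats Beacon, a majority cycle.

There is no Condorcet winner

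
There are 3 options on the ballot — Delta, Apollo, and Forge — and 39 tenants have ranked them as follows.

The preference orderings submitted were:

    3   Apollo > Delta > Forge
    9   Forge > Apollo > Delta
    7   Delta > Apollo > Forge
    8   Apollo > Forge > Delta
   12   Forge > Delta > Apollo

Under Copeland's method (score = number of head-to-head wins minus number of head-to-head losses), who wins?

Forge

Pairwise results:
  Delta vs Apollo: Apollo wins 20–19.
  Delta vs Forge: Forge wins 29–10.
  Apollo vs Forge: Forge wins 21–18.
Copeland scores (wins − losses):
  Delta: 0 − 2 = -2
  Apollo: 1 − 1 = 0
  Forge: 2 − 0 = 2
Forge has the best Copeland score.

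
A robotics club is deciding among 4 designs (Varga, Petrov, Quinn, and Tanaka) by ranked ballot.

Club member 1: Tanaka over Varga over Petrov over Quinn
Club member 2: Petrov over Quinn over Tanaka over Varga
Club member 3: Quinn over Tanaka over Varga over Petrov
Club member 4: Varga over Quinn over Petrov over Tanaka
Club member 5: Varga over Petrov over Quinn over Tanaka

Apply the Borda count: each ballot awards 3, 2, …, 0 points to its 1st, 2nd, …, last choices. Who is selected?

Varga

Borda scores:
  Varga: 2 + 0 + 1 + 3 + 3 = 9
  Petrov: 1 + 3 + 0 + 1 + 2 = 7
  Quinn: 0 + 2 + 3 + 2 + 1 = 8
  Tanaka: 3 + 1 + 2 + 0 + 0 = 6
Varga has the highest total.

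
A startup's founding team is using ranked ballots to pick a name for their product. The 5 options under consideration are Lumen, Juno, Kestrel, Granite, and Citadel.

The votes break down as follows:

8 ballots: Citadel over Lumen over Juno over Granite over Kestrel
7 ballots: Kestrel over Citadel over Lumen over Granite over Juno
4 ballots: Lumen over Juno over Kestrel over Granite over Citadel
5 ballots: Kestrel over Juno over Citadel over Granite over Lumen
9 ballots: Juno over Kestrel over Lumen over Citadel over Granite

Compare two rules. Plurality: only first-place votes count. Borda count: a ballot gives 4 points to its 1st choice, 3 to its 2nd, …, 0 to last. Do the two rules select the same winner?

Plurality first-place counts: Lumen 4, Juno 9, Kestrel 12, Granite 0, Citadel 8 → Kestrel.
Borda totals: Lumen 72, Juno 79, Kestrel 83, Granite 24, Citadel 72 → Kestrel.
The two rules agree on Kestrel.

Yes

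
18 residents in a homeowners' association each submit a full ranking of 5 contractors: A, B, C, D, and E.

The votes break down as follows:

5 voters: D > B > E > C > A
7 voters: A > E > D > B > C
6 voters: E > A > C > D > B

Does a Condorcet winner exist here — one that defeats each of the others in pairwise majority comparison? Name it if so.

E

Head-to-head results (18 voters total):
A vs B: A wins 13–5.
A vs C: A wins 13–5.
A vs D: A wins 13–5.
A vs E: E wins 11–7.
B vs C: B wins 12–6.
B vs D: D wins 18–0.
B vs E: E wins 13–5.
C vs D: D wins 12–6.
C vs E: E wins 18–0.
D vs E: E wins 13–5.
E beats each rival — A (11–7), B (13–5), C (18–0), D (13–5) — so E is the Condorcet winner.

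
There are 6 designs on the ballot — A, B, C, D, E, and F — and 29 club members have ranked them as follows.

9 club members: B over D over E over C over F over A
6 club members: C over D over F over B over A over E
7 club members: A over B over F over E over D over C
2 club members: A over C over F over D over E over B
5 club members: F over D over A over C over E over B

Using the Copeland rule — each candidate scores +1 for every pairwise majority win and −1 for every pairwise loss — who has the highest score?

Pairwise results:
  A vs B: B wins 15–14.
  A vs C: C wins 15–14.
  A vs D: D wins 20–9.
  A vs E: A wins 20–9.
  A vs F: F wins 20–9.
  B vs C: B wins 16–13.
  B vs D: B wins 16–13.
  B vs E: B wins 22–7.
  B vs F: B wins 16–13.
  C vs D: D wins 21–8.
  C vs E: E wins 16–13.
  C vs F: C wins 17–12.
  D vs E: D wins 22–7.
  D vs F: D wins 15–14.
  E vs F: F wins 20–9.
Copeland scores (wins − losses):
  A: 1 − 4 = -3
  B: 5 − 0 = 5
  C: 2 − 3 = -1
  D: 4 − 1 = 3
  E: 1 − 4 = -3
  F: 2 − 3 = -1
B has the best Copeland score.

B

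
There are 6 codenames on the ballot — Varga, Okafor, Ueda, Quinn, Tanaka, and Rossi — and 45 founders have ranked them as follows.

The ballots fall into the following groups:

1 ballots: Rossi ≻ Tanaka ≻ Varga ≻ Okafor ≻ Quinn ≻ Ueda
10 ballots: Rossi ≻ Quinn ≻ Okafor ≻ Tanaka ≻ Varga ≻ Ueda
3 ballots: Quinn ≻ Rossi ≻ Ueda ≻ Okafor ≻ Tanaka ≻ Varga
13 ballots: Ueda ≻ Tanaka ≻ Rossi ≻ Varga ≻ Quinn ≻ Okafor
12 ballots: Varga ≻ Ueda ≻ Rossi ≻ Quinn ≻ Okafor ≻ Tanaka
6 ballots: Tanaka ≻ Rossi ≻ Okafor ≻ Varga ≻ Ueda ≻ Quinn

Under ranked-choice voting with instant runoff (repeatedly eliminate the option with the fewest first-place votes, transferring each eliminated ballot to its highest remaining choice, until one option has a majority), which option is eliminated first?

Round 1: Ueda 13, Varga 12, Rossi 11, Tanaka 6, Quinn 3, Okafor 0. Okafor has the fewest and is eliminated.
Round 2: Ueda 13, Varga 12, Rossi 11, Tanaka 6, Quinn 3. Quinn has the fewest and is eliminated.
Round 3: Rossi 14, Ueda 13, Varga 12, Tanaka 6. Tanaka has the fewest and is eliminated.
Round 4: Rossi 20, Ueda 13, Varga 12. Varga has the fewest and is eliminated.
Round 5: Ueda 25, Rossi 20. Ueda has a majority.

Okafor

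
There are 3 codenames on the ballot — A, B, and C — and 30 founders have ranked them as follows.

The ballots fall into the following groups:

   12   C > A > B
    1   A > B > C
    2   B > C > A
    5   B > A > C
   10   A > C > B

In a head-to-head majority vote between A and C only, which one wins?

A

Ballots ranking A above C: 1+5+10 = 16.
Ballots ranking C above A: 12+2 = 14.
A wins the head-to-head, 16–14.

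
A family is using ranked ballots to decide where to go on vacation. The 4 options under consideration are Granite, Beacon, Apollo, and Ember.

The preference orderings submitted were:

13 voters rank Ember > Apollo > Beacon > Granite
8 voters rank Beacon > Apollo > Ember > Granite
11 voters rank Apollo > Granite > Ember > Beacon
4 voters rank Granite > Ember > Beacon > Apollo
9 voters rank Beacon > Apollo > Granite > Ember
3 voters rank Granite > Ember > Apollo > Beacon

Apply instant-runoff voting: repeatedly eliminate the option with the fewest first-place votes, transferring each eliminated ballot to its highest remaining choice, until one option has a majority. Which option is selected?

Ember

Round 1: Beacon 17, Ember 13, Apollo 11, Granite 7. Granite has the fewest and is eliminated.
Round 2: Ember 20, Beacon 17, Apollo 11. Apollo has the fewest and is eliminated.
Round 3: Ember 31, Beacon 17. Ember has a majority.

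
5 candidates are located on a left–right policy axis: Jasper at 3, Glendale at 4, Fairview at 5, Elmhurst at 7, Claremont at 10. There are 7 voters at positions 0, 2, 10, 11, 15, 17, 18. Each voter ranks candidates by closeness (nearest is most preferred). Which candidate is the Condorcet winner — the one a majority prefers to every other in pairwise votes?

Claremont

With single-peaked preferences on a line, the Condorcet winner is the candidate closest to the median voter.
The median voter (position 11) is closest to Claremont at 10.
Check: Claremont vs Jasper — voters closer to Claremont: 5 of 7.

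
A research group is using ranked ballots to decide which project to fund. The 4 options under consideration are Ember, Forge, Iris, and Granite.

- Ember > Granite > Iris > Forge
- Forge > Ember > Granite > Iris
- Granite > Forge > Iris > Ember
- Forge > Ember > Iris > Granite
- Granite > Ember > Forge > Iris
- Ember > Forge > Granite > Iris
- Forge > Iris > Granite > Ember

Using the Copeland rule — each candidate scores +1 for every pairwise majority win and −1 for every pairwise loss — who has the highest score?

Pairwise results:
  Ember vs Forge: Forge wins 4–3.
  Ember vs Iris: Ember wins 5–2.
  Ember vs Granite: Ember wins 4–3.
  Forge vs Iris: Forge wins 6–1.
  Forge vs Granite: Forge wins 4–3.
  Iris vs Granite: Granite wins 5–2.
Copeland scores (wins − losses):
  Ember: 2 − 1 = 1
  Forge: 3 − 0 = 3
  Iris: 0 − 3 = -3
  Granite: 1 − 2 = -1
Forge has the best Copeland score.

Forge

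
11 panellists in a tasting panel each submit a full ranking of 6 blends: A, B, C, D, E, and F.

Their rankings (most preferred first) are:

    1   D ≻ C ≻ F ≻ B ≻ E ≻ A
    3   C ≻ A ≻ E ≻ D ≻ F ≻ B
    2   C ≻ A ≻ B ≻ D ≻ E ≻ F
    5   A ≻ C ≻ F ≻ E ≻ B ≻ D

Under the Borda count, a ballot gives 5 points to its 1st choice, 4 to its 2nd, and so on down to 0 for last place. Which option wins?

C

Borda scores:
  A: 0 + 3·4 + 2·4 + 5·5 = 45
  B: 2 + 3·0 + 2·3 + 5·1 = 13
  C: 4 + 3·5 + 2·5 + 5·4 = 49
  D: 5 + 3·2 + 2·2 + 5·0 = 15
  E: 1 + 3·3 + 2·1 + 5·2 = 22
  F: 3 + 3·1 + 2·0 + 5·3 = 21
C has the highest total.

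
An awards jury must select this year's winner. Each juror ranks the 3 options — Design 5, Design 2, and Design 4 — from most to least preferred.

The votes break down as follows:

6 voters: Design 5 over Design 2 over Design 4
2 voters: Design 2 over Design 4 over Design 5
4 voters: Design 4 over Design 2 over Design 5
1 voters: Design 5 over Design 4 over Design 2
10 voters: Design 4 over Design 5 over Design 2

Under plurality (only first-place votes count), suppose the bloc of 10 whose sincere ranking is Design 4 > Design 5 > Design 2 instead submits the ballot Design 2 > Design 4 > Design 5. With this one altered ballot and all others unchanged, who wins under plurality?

Design 2

First-place totals with the altered ballot: Design 5 7, Design 2 12, Design 4 4.
The switch changes the winner from Design 4 to Design 2.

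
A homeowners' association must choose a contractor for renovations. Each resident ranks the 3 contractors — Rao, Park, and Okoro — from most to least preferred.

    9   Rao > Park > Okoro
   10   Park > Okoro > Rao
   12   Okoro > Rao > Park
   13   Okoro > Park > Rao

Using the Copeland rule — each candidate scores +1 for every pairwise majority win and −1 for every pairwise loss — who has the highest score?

Okoro

Pairwise results:
  Rao vs Park: Park wins 23–21.
  Rao vs Okoro: Okoro wins 35–9.
  Park vs Okoro: Okoro wins 25–19.
Copeland scores (wins − losses):
  Rao: 0 − 2 = -2
  Park: 1 − 1 = 0
  Okoro: 2 − 0 = 2
Okoro has the best Copeland score.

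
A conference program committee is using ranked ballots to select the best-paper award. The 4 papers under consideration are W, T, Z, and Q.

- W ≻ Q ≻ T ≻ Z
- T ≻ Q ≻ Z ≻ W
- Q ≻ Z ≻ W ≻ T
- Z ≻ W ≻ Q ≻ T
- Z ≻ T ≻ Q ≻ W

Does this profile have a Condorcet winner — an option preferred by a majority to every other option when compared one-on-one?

Head-to-head results (5 voters total):
W vs T: W wins 3–2.
W vs Z: Z wins 4–1.
W vs Q: Q wins 3–2.
T vs Z: Z wins 3–2.
T vs Q: Q wins 3–2.
Z vs Q: Q wins 3–2.
Q beats each rival — W (3–2), T (3–2), Z (3–2) — so Q is the Condorcet winner.

Yes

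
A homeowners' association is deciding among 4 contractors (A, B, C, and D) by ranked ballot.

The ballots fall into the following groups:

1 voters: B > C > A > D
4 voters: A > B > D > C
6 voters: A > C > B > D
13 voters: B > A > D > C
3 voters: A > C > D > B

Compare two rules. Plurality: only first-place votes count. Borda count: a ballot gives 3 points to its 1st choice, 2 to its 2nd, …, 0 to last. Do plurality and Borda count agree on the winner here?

No

Plurality first-place counts: A 13, B 14, C 0, D 0 → B.
Borda totals: A 66, B 56, C 20, D 20 → A.
The two rules disagree: plurality picks B, Borda picks A.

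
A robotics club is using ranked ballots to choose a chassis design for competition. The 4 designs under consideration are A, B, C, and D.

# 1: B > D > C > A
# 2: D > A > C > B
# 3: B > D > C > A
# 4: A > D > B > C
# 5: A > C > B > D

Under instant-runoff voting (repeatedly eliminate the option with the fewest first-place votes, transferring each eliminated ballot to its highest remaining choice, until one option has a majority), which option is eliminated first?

C

Round 1: A 2, B 2, D 1, C 0. C has the fewest and is eliminated.
Round 2: A 2, B 2, D 1. D has the fewest and is eliminated.
Round 3: A 3, B 2. A has a majority.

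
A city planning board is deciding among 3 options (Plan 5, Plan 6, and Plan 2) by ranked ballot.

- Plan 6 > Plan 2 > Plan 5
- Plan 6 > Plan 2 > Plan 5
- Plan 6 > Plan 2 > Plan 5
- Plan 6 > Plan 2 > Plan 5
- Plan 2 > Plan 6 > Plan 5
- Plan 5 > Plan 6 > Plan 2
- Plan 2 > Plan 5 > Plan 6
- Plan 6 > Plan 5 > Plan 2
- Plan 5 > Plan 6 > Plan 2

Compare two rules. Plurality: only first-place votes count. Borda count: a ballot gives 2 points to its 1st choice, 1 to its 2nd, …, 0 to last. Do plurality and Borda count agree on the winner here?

Yes

Plurality first-place counts: Plan 5 2, Plan 6 5, Plan 2 2 → Plan 6.
Borda totals: Plan 5 6, Plan 6 13, Plan 2 8 → Plan 6.
The two rules agree on Plan 6.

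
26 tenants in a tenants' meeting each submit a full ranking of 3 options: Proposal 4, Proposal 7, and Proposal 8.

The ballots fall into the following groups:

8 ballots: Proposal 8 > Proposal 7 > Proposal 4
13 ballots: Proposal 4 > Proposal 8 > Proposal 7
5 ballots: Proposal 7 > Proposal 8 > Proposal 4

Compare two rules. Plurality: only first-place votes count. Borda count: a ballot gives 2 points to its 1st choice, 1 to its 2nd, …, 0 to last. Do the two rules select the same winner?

No

Plurality first-place counts: Proposal 4 13, Proposal 7 5, Proposal 8 8 → Proposal 4.
Borda totals: Proposal 4 26, Proposal 7 18, Proposal 8 34 → Proposal 8.
The two rules disagree: plurality picks Proposal 4, Borda picks Proposal 8.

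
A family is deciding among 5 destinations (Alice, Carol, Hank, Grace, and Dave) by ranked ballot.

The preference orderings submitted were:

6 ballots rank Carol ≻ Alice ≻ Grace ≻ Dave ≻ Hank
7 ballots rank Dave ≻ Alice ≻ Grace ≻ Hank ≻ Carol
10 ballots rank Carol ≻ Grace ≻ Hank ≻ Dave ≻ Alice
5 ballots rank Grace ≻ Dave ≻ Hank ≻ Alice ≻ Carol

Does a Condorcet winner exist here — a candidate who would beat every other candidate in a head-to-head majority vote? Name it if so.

Head-to-head results (28 voters total):
Alice vs Carol: Carol wins 16–12.
Alice vs Hank: Hank wins 15–13.
Alice vs Grace: Grace wins 15–13.
Alice vs Dave: Dave wins 22–6.
Carol vs Hank: Carol wins 16–12.
Carol vs Grace: Carol wins 16–12.
Carol vs Dave: Carol wins 16–12.
Hank vs Grace: Grace wins 28–0.
Hank vs Dave: Dave wins 18–10.
Grace vs Dave: Grace wins 21–7.
Carol beats each rival — Alice (16–12), Hank (16–12), Grace (16–12), Dave (16–12) — so Carol is the Condorcet winner.

Carol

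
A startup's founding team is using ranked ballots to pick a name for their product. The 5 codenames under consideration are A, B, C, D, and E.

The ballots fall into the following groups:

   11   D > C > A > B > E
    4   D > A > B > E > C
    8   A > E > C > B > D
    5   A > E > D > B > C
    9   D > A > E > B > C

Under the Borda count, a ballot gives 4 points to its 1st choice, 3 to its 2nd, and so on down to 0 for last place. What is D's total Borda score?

Borda scores:
  A: 11·2 + 4·3 + 8·4 + 5·4 + 9·3 = 113
  B: 11·1 + 4·2 + 8·1 + 5·1 + 9·1 = 41
  C: 11·3 + 4·0 + 8·2 + 5·0 + 9·0 = 49
  D: 11·4 + 4·4 + 8·0 + 5·2 + 9·4 = 106
  E: 11·0 + 4·1 + 8·3 + 5·3 + 9·2 = 61

106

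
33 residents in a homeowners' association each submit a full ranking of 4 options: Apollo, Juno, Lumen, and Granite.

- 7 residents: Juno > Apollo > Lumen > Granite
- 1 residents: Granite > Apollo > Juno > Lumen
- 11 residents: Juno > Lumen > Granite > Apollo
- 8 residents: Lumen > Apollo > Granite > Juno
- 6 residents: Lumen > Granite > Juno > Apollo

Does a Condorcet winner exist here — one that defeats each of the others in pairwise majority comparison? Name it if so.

Head-to-head results (33 voters total):
Apollo vs Juno: Juno wins 24–9.
Apollo vs Lumen: Lumen wins 25–8.
Apollo vs Granite: Granite wins 18–15.
Juno vs Lumen: Juno wins 19–14.
Juno vs Granite: Juno wins 18–15.
Lumen vs Granite: Lumen wins 32–1.
Juno beats each rival — Apollo (24–9), Lumen (19–14), Granite (18–15) — so Juno is the Condorcet winner.

Juno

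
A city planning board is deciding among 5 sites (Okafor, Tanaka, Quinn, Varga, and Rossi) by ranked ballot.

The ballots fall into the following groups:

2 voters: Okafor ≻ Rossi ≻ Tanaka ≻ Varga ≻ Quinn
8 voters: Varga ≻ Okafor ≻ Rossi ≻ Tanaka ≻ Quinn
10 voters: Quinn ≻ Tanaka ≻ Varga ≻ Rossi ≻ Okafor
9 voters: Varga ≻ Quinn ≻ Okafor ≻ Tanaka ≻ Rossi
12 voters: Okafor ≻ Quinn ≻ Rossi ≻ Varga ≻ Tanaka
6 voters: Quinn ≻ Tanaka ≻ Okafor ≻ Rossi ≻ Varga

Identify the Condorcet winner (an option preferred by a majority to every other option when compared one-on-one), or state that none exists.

Quinn

Head-to-head results (47 voters total):
Okafor vs Tanaka: Okafor wins 31–16.
Okafor vs Quinn: Quinn wins 25–22.
Okafor vs Varga: Varga wins 27–20.
Okafor vs Rossi: Okafor wins 37–10.
Tanaka vs Quinn: Quinn wins 37–10.
Tanaka vs Varga: Varga wins 29–18.
Tanaka vs Rossi: Tanaka wins 25–22.
Quinn vs Varga: Quinn wins 28–19.
Quinn vs Rossi: Quinn wins 37–10.
Varga vs Rossi: Varga wins 27–20.
Quinn beats each rival — Okafor (25–22), Tanaka (37–10), Varga (28–19), Rossi (37–10) — so Quinn is the Condorcet winner.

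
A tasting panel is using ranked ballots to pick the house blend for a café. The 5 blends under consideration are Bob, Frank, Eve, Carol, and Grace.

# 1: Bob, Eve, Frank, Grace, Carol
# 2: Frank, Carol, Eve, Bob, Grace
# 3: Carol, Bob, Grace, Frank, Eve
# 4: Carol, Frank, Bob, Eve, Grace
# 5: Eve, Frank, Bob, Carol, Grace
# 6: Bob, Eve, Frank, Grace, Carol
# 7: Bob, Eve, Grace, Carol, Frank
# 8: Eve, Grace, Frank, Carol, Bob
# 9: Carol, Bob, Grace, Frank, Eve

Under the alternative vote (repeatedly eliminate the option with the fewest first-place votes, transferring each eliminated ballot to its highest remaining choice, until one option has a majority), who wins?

Round 1: Bob 3, Carol 3, Eve 2, Frank 1, Grace 0. Grace has the fewest and is eliminated.
Round 2: Bob 3, Carol 3, Eve 2, Frank 1. Frank has the fewest and is eliminated.
Round 3: Carol 4, Bob 3, Eve 2. Eve has the fewest and is eliminated.
Round 4: Carol 5, Bob 4. Carol has a majority.

Carol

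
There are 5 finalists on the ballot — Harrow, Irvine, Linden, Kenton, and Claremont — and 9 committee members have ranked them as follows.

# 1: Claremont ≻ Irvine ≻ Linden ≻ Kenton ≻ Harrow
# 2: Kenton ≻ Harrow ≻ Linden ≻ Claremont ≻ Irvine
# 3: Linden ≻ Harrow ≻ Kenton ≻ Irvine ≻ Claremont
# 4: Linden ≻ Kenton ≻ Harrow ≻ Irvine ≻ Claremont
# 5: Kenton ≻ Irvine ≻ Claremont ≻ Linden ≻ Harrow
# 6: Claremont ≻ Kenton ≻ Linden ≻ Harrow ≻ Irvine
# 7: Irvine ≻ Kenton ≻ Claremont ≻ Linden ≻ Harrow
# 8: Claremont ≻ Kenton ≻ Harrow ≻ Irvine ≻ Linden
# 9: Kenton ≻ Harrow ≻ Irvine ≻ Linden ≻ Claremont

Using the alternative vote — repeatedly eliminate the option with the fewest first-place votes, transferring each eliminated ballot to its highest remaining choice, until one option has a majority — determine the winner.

Kenton

Round 1: Kenton 3, Claremont 3, Linden 2, Irvine 1, Harrow 0. Harrow has the fewest and is eliminated.
Round 2: Kenton 3, Claremont 3, Linden 2, Irvine 1. Irvine has the fewest and is eliminated.
Round 3: Kenton 4, Claremont 3, Linden 2. Linden has the fewest and is eliminated.
Round 4: Kenton 6, Claremont 3. Kenton has a majority.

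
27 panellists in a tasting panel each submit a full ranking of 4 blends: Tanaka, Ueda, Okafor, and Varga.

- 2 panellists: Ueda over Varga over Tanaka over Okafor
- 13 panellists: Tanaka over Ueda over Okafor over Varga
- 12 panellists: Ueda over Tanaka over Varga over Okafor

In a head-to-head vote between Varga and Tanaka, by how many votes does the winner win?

23

Ballots ranking Varga above Tanaka: 2.
Ballots ranking Tanaka above Varga: 13+12 = 25.
Tanaka wins 25–2, a margin of 23.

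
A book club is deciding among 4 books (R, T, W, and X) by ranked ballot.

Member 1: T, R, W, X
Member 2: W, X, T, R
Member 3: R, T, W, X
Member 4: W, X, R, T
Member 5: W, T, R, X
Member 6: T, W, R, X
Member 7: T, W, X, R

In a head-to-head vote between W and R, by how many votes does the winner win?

Ballots ranking W above R: 5.
Ballots ranking R above W: 2.
W wins 5–2, a margin of 3.

3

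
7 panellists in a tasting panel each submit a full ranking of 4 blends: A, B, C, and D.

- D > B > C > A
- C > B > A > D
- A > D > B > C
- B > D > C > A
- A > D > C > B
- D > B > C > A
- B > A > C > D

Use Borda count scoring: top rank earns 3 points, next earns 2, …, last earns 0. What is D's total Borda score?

Borda scores:
  A: 0 + 1 + 3 + 0 + 3 + 0 + 2 = 9
  B: 2 + 2 + 1 + 3 + 0 + 2 + 3 = 13
  C: 1 + 3 + 0 + 1 + 1 + 1 + 1 = 8
  D: 3 + 0 + 2 + 2 + 2 + 3 + 0 = 12

12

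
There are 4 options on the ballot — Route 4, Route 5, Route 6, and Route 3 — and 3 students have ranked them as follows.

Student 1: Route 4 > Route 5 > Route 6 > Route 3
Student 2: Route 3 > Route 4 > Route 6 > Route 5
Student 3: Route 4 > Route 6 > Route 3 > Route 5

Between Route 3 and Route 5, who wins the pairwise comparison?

Ballots ranking Route 3 above Route 5: 2.
Ballots ranking Route 5 above Route 3: 1.
Route 3 wins the head-to-head, 2–1.

Route 3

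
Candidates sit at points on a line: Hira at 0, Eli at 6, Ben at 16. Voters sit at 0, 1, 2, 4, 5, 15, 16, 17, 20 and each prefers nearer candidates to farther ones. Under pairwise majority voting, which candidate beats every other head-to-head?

Eli

With single-peaked preferences on a line, the Condorcet winner is the candidate closest to the median voter.
The median voter (position 5) is closest to Eli at 6.
Check: Eli vs Ben — voters closer to Eli: 5 of 9.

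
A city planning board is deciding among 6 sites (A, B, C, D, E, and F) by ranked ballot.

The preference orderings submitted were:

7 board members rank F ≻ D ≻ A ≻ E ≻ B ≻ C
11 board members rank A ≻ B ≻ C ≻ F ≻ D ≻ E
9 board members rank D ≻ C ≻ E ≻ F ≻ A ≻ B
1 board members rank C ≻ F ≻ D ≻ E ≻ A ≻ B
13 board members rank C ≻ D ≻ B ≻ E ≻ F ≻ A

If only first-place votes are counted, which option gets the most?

First-place vote totals:
  A: 11
  B: 0
  C: 14
  D: 9
  E: 0
  F: 7
C has the most first-place votes.

C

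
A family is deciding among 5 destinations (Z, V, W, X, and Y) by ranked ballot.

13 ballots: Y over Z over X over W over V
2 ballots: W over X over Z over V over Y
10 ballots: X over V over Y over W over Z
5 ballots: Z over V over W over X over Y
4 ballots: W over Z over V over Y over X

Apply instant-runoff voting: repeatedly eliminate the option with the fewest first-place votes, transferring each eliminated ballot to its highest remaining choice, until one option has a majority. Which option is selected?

Y

Round 1: Y 13, X 10, W 6, Z 5, V 0. V has the fewest and is eliminated.
Round 2: Y 13, X 10, W 6, Z 5. Z has the fewest and is eliminated.
Round 3: Y 13, W 11, X 10. X has the fewest and is eliminated.
Round 4: Y 23, W 11. Y has a majority.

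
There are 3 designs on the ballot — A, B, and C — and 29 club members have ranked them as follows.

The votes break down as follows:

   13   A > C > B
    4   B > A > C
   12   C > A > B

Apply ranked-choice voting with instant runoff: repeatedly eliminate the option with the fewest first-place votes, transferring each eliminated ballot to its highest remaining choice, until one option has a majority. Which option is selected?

Round 1: A 13, C 12, B 4. B has the fewest and is eliminated.
Round 2: A 17, C 12. A has a majority.

A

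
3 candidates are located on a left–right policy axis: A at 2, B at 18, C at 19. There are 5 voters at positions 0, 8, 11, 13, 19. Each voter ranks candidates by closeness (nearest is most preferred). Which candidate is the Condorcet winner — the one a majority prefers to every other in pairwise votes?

With single-peaked preferences on a line, the Condorcet winner is the candidate closest to the median voter.
The median voter (position 11) is closest to B at 18.
Check: B vs A — voters closer to B: 3 of 5.

B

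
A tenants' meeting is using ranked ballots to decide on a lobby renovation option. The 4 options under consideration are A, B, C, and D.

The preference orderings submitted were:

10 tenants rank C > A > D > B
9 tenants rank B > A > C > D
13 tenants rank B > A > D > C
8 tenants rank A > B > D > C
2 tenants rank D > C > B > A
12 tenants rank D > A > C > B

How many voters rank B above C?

30

Ballots ranking B above C: 9+13+8 = 30.
Ballots ranking C above B: 10+2+12 = 24.
So 30 of 54 voters prefer B to C.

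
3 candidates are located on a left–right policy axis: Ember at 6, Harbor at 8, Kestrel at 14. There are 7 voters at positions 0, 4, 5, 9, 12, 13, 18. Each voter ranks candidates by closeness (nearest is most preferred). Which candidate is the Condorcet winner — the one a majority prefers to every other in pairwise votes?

With single-peaked preferences on a line, the Condorcet winner is the candidate closest to the median voter.
The median voter (position 9) is closest to Harbor at 8.
Check: Harbor vs Ember — voters closer to Harbor: 4 of 7.

Harbor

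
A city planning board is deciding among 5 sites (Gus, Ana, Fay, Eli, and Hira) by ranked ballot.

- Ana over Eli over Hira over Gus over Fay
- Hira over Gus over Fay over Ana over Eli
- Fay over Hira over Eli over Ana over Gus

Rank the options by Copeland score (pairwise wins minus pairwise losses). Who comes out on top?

Pairwise results:
  Gus vs Ana: Ana wins 2–1.
  Gus vs Fay: Gus wins 2–1.
  Gus vs Eli: Eli wins 2–1.
  Gus vs Hira: Hira wins 3–0.
  Ana vs Fay: Fay wins 2–1.
  Ana vs Eli: Ana wins 2–1.
  Ana vs Hira: Hira wins 2–1.
  Fay vs Eli: Fay wins 2–1.
  Fay vs Hira: Hira wins 2–1.
  Eli vs Hira: Hira wins 2–1.
Copeland scores (wins − losses):
  Gus: 1 − 3 = -2
  Ana: 2 − 2 = 0
  Fay: 2 − 2 = 0
  Eli: 1 − 3 = -2
  Hira: 4 − 0 = 4
Hira has the best Copeland score.

Hira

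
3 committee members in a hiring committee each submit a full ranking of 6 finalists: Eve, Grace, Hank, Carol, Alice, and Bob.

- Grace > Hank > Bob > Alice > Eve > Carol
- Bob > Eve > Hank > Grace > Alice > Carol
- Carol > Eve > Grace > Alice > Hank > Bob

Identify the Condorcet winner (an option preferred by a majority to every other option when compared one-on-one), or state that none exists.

Head-to-head results (3 voters total):
Eve vs Grace: Eve wins 2–1.
Eve vs Hank: Eve wins 2–1.
Eve vs Carol: Eve wins 2–1.
Eve vs Alice: Eve wins 2–1.
Eve vs Bob: Bob wins 2–1.
Grace vs Hank: Grace wins 2–1.
Grace vs Carol: Grace wins 2–1.
Grace vs Alice: Grace wins 3–0.
Grace vs Bob: Grace wins 2–1.
Hank vs Carol: Hank wins 2–1.
Hank vs Alice: Hank wins 2–1.
Hank vs Bob: Hank wins 2–1.
Carol vs Alice: Alice wins 2–1.
Carol vs Bob: Bob wins 2–1.
Alice vs Bob: Bob wins 2–1.
No candidate beats all others: Eve beats Grace beats Bob beats Eve, a majority cycle.

None — there is no Condorcet winner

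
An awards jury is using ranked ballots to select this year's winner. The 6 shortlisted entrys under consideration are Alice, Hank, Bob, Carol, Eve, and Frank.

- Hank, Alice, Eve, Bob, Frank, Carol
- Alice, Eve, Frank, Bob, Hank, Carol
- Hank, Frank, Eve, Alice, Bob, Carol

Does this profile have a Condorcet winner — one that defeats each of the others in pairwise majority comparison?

Head-to-head results (3 voters total):
Alice vs Hank: Hank wins 2–1.
Alice vs Bob: Alice wins 3–0.
Alice vs Carol: Alice wins 3–0.
Alice vs Eve: Alice wins 2–1.
Alice vs Frank: Alice wins 2–1.
Hank vs Bob: Hank wins 2–1.
Hank vs Carol: Hank wins 3–0.
Hank vs Eve: Hank wins 2–1.
Hank vs Frank: Hank wins 2–1.
Bob vs Carol: Bob wins 3–0.
Bob vs Eve: Eve wins 3–0.
Bob vs Frank: Frank wins 2–1.
Carol vs Eve: Eve wins 3–0.
Carol vs Frank: Frank wins 3–0.
Eve vs Frank: Eve wins 2–1.
Hank beats each rival — Alice (2–1), Bob (2–1), Carol (3–0), Eve (2–1), Frank (2–1) — so Hank is the Condorcet winner.

Yes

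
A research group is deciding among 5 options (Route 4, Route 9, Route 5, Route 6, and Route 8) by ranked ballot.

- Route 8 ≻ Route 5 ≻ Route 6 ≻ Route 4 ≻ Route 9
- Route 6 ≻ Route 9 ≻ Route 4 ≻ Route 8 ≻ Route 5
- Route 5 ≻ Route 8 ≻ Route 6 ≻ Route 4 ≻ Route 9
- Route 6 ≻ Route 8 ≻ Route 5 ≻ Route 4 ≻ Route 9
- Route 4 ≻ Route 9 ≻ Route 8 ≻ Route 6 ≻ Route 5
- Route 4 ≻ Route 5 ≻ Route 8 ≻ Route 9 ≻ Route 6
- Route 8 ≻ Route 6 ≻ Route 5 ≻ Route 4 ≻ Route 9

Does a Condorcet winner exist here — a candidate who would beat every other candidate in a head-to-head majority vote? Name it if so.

Head-to-head results (7 voters total):
Route 4 vs Route 9: Route 4 wins 6–1.
Route 4 vs Route 5: Route 5 wins 4–3.
Route 4 vs Route 6: Route 6 wins 5–2.
Route 4 vs Route 8: Route 8 wins 4–3.
Route 9 vs Route 5: Route 5 wins 5–2.
Route 9 vs Route 6: Route 6 wins 5–2.
Route 9 vs Route 8: Route 8 wins 5–2.
Route 5 vs Route 6: Route 6 wins 4–3.
Route 5 vs Route 8: Route 8 wins 5–2.
Route 6 vs Route 8: Route 8 wins 5–2.
Route 8 beats each rival — Route 4 (4–3), Route 9 (5–2), Route 5 (5–2), Route 6 (5–2) — so Route 8 is the Condorcet winner.

Route 8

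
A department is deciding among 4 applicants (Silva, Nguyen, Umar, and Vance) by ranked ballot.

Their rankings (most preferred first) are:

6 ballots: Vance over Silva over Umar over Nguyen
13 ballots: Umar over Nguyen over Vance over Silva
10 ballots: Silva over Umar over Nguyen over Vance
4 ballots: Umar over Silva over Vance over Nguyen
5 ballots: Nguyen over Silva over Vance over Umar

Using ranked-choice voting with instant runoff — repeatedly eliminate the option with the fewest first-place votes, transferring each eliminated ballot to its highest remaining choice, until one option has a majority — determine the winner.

Round 1: Umar 17, Silva 10, Vance 6, Nguyen 5. Nguyen has the fewest and is eliminated.
Round 2: Umar 17, Silva 15, Vance 6. Vance has the fewest and is eliminated.
Round 3: Silva 21, Umar 17. Silva has a majority.

Silva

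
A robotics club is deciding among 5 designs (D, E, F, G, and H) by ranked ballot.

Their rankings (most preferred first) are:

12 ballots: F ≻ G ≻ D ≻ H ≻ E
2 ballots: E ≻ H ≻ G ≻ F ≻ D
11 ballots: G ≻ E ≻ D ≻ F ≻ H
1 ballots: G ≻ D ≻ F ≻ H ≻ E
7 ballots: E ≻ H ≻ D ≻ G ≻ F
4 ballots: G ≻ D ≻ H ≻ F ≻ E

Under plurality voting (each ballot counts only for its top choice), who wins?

G

First-place vote totals:
  D: 0
  E: 9
  F: 12
  G: 16
  H: 0
G has the most first-place votes.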